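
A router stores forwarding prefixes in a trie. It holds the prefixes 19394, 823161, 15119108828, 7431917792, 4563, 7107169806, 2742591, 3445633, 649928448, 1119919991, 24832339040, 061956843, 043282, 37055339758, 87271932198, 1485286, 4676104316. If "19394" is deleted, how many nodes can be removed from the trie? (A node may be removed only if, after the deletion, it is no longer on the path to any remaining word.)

4

A node on "19394"'s path can go only if nothing else ends at it or branches off below it.
The suffix "9394" (4 nodes) is used only by "19394"; the node for "1" still has the child "5", so pruning stops there.
Nodes removed: 4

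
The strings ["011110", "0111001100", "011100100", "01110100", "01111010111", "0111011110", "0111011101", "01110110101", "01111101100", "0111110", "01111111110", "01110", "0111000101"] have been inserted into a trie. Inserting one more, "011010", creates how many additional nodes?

3

The longest prefix of "011010" already in the trie is "011" (length 3).
So 6 − 3 = 3 new nodes.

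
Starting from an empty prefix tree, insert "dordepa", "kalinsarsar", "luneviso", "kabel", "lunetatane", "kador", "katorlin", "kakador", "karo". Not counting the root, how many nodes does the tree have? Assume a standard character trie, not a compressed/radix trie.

51

Count nodes per top-level branch (shared prefixes stored once):
  'd'-branch (dordepa): 7 nodes
  'k'-branch (kabel, kador, kakador, kalinsarsar, karo, katorlin): 30 nodes
  'l'-branch (lunetatane, luneviso): 14 nodes
Sum: 51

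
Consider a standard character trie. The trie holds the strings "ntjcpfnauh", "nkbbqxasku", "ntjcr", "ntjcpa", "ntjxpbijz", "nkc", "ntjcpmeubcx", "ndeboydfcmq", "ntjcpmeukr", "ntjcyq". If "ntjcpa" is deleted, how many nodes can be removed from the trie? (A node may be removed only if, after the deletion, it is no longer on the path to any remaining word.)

1

A node on "ntjcpa"'s path can go only if nothing else ends at it or branches off below it.
The suffix "a" (1 node) is used only by "ntjcpa"; the node for "ntjcp" still has the child "f", so pruning stops there.
Nodes removed: 1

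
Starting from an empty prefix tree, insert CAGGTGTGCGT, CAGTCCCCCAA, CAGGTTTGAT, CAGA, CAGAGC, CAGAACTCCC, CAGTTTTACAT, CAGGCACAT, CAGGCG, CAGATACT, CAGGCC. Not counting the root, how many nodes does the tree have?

51

Count nodes per top-level branch (shared prefixes stored once):
  'C'-branch (CAGA, CAGAACTCCC, CAGAGC, CAGATACT, CAGGCACAT, CAGGCC, CAGGCG, CAGGTGTGCGT, CAGGTTTGAT, CAGTCCCCCAA, CAGTTTTACAT): 51 nodes
Sum: 51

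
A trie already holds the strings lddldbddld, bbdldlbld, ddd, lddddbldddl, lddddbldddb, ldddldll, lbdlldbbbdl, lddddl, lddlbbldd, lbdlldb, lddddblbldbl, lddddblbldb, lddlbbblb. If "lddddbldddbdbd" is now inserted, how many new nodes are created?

The longest prefix of "lddddbldddbdbd" already in the trie is "lddddbldddb" (length 11).
So 14 − 11 = 3 new nodes.

3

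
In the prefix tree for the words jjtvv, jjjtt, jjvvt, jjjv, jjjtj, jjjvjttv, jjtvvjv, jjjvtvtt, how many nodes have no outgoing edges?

6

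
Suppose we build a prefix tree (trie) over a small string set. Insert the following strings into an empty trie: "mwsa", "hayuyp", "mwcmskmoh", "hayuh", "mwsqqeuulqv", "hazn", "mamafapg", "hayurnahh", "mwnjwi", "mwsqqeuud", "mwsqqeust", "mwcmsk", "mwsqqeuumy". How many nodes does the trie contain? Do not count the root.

Insert word by word; a character creates a node only if that edge doesn't already exist:
  "mwsa" → 4 new (m, w, s, a)
  "hayuyp" → 6 new (h, a, y, u, y, p)
  "mwcmskmoh" → prefix "mw" already present; 7 new (c, m, s, k, m, o, h)
  "hayuh" → prefix "hayu" already present; 1 new (h)
  "mwsqqeuulqv" → prefix "mws" already present; 8 new (q, q, e, u, u, l, q, v)
  "hazn" → prefix "ha" already present; 2 new (z, n)
  "mamafapg" → prefix "m" already present; 7 new (a, m, a, f, a, p, g)
  "hayurnahh" → prefix "hayu" already present; 5 new (r, n, a, h, h)
  "mwnjwi" → prefix "mw" already present; 4 new (n, j, w, i)
  "mwsqqeuud" → prefix "mwsqqeuu" already present; 1 new (d)
  "mwsqqeust" → prefix "mwsqqeu" already present; 2 new (s, t)
  "mwcmsk" → prefix "mwcmsk" already present; 0 new (none)
  "mwsqqeuumy" → prefix "mwsqqeuu" already present; 2 new (m, y)
Total nodes = 4 + 6 + 7 + 1 + 8 + 2 + 7 + 5 + 4 + 1 + 2 + 0 + 2 = 49

49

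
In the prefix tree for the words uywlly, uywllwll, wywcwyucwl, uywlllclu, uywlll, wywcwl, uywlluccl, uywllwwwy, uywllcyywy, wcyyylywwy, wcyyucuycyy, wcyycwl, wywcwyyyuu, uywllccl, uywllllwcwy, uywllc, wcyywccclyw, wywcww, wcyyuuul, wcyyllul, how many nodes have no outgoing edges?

18

A leaf is a node with no children — equivalently, the end of a word that is not a proper prefix of any other stored word.
Those words: "uywllccl", "uywllcyywy", "uywlllclu", "uywllllwcwy", "uywlluccl", "uywllwll", "uywllwwwy", "uywlly", "wcyycwl", "wcyyllul", "wcyyucuycyy", "wcyyuuul", "wcyywccclyw", "wcyyylywwy", "wywcwl", "wywcww", "wywcwyucwl", "wywcwyyyuu"
Leaf count: 18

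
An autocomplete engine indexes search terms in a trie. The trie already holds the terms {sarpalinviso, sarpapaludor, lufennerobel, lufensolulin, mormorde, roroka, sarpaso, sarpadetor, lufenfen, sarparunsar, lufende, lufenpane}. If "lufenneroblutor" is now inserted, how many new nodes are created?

5

"lufennerob" is already a path in the trie; the remaining "lutor" must be added.
So 15 − 10 = 5 new nodes.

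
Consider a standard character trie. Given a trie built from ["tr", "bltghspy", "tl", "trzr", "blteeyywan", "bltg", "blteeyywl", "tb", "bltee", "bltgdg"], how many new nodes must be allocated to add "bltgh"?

0

"bltgh" is already a full path in the trie; only an end-marker is added.
No new nodes are needed: 0.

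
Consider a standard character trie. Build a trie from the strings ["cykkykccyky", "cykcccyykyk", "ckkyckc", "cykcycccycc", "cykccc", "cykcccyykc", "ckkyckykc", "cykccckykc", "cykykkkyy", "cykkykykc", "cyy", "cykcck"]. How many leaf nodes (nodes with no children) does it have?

Leaves are exactly the stored words that no other stored word extends.
Those words: "ckkyckc", "ckkyckykc", "cykccckykc", "cykcccyykc", "cykcccyykyk", "cykcck", "cykcycccycc", "cykkykccyky", "cykkykykc", "cykykkkyy", "cyy"
Leaf count: 11

11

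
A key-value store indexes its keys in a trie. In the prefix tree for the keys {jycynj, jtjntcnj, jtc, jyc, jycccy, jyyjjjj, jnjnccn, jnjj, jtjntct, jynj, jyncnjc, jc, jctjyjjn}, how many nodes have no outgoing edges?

11

Leaves are exactly the stored words that no other stored word extends.
Those words: "jctjyjjn", "jnjj", "jnjnccn", "jtc", "jtjntcnj", "jtjntct", "jycccy", "jycynj", "jyncnjc", "jynj", "jyyjjjj"
Leaf count: 11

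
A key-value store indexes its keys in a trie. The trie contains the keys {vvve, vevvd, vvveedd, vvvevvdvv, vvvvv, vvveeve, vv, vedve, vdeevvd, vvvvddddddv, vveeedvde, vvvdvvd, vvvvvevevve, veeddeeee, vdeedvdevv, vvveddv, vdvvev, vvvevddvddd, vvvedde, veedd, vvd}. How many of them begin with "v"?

21

Walk to "v"; the words in its subtree are exactly those with that prefix.
Words under "v": vdeedvdevv, vdeevvd, vdvvev, vedve, veedd, veeddeeee, vevvd, vv, vvd, vveeedvde, vvvdvvd, vvve, vvvedde, vvveddv, vvveedd, vvveeve, vvvevddvddd, vvvevvdvv, vvvvddddddv, vvvvv, vvvvvevevve
Count: 21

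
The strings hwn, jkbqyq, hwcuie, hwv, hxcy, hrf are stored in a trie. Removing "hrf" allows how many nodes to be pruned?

After clearing the end-marker at "hrf", prune upward until reaching a node still needed by another word.
The suffix "rf" (2 nodes) is used only by "hrf"; the node for "h" still has the child "w", so pruning stops there.
Nodes removed: 2

2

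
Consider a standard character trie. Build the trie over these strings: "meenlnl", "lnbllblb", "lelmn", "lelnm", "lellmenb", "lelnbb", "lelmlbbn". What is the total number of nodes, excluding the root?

Trace insertions, counting only characters that open a new branch:
  "meenlnl" → 7 new (m, e, e, n, l, n, l)
  "lnbllblb" → 8 new (l, n, b, l, l, b, l, b)
  "lelmn" → prefix "l" already present; 4 new (e, l, m, n)
  "lelnm" → prefix "lel" already present; 2 new (n, m)
  "lellmenb" → prefix "lel" already present; 5 new (l, m, e, n, b)
  "lelnbb" → prefix "leln" already present; 2 new (b, b)
  "lelmlbbn" → prefix "lelm" already present; 4 new (l, b, b, n)
Total nodes = 7 + 8 + 4 + 2 + 5 + 2 + 4 = 32

32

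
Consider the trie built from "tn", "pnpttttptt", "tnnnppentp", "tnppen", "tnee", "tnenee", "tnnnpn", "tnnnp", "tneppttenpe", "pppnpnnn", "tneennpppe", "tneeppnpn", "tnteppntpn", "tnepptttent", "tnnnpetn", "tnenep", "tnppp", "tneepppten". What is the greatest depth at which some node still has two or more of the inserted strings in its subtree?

7

Look for the deepest trie node that still has at least two words in its subtree.
e.g. "tneppttenpe" and "tnepptttent" share the prefix "tnepptt" of length 7; no pair shares a longer one.
Longest shared-prefix length: 7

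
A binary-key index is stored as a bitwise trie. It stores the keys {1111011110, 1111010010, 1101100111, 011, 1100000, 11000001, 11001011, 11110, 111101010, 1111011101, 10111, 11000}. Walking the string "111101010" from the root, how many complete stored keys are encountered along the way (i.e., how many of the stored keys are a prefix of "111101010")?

Check each prefix of "111101010" against the stored set — each match is an end-marker on the path.
Prefixes of the query that are stored words: "11110", "111101010"
Count: 2

2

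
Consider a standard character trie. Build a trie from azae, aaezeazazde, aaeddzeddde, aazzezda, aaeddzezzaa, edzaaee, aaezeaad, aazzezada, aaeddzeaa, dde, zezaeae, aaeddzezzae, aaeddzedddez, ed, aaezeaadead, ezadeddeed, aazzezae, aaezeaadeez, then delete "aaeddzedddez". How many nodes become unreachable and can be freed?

A node on "aaeddzedddez"'s path can go only if nothing else ends at it or branches off below it.
The suffix "z" (1 node) is used only by "aaeddzedddez"; "aaeddzeddde" is itself a stored word, so pruning stops there.
Nodes removed: 1

1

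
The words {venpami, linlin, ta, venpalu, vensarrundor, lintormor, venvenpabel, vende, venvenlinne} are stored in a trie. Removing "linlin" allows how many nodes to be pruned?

3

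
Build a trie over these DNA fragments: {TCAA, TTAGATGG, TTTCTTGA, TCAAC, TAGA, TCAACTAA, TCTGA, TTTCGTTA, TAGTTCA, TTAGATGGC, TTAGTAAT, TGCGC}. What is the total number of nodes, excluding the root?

44

Count nodes per top-level branch (shared prefixes stored once):
  'T'-branch (TAGA, TAGTTCA, TCAA, TCAAC, TCAACTAA, TCTGA, TGCGC, TTAGATGG, TTAGATGGC, TTAGTAAT, TTTCGTTA, TTTCTTGA): 44 nodes
Sum: 44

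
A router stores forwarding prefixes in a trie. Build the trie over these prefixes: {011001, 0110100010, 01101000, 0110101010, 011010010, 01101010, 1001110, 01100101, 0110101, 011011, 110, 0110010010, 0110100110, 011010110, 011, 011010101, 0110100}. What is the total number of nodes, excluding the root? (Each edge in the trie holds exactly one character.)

37

For each word, the new-node count is its length minus the longest prefix already in the trie:
  "011001" → 6 new (0, 1, 1, 0, 0, 1)
  "0110100010" → prefix "0110" already present; 6 new (1, 0, 0, 0, 1, 0)
  "01101000" → prefix "01101000" already present; 0 new (none)
  "0110101010" → prefix "011010" already present; 4 new (1, 0, 1, 0)
  "011010010" → prefix "0110100" already present; 2 new (1, 0)
  "01101010" → prefix "01101010" already present; 0 new (none)
  "1001110" → 7 new (1, 0, 0, 1, 1, 1, 0)
  "01100101" → prefix "011001" already present; 2 new (0, 1)
  "0110101" → prefix "0110101" already present; 0 new (none)
  "011011" → prefix "01101" already present; 1 new (1)
  "110" → prefix "1" already present; 2 new (1, 0)
  "0110010010" → prefix "0110010" already present; 3 new (0, 1, 0)
  "0110100110" → prefix "01101001" already present; 2 new (1, 0)
  "011010110" → prefix "0110101" already present; 2 new (1, 0)
  "011" → prefix "011" already present; 0 new (none)
  "011010101" → prefix "011010101" already present; 0 new (none)
  "0110100" → prefix "0110100" already present; 0 new (none)
Total nodes = 6 + 6 + 0 + 4 + 2 + 0 + 7 + 2 + 0 + 1 + 2 + 3 + 2 + 2 + 0 + 0 + 0 = 37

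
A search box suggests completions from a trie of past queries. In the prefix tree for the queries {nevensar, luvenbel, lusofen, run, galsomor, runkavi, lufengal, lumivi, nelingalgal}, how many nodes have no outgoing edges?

8

A leaf is a node with no children — equivalently, the end of a word that is not a proper prefix of any other stored word.
Those words: "galsomor", "lufengal", "lumivi", "lusofen", "luvenbel", "nelingalgal", "nevensar", "runkavi"
Leaf count: 8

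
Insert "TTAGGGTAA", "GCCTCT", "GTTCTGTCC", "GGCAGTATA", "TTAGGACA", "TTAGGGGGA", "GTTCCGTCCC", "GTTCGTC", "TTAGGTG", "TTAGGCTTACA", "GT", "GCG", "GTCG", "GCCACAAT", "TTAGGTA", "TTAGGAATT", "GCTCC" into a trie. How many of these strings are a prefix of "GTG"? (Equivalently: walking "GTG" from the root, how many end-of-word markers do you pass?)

Traverse "GTG" character by character; count nodes along the way that are marked as word ends.
Prefixes of the query that are stored words: "GT"
Count: 1

1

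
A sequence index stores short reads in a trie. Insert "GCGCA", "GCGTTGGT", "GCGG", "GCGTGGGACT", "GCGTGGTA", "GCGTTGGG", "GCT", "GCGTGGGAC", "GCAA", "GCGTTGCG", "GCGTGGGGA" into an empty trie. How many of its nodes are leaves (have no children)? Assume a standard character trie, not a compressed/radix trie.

10

A leaf is a node with no children — equivalently, the end of a word that is not a proper prefix of any other stored word.
Those words: "GCAA", "GCGCA", "GCGG", "GCGTGGGACT", "GCGTGGGGA", "GCGTGGTA", "GCGTTGCG", "GCGTTGGG", "GCGTTGGT", "GCT"
Leaf count: 10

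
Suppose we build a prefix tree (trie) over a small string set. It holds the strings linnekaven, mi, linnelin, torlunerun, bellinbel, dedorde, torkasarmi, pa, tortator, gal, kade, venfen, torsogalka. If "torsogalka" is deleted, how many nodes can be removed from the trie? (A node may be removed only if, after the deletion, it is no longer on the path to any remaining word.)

7

After clearing the end-marker at "torsogalka", prune upward until reaching a node still needed by another word.
The suffix "sogalka" (7 nodes) is used only by "torsogalka"; the node for "tor" still has the child "l", so pruning stops there.
Nodes removed: 7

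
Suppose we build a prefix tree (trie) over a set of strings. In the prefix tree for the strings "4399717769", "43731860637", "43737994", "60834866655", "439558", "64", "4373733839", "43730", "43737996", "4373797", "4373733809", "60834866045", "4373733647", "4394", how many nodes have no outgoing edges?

Leaves are exactly the stored words that no other stored word extends.
Those words: "43730", "43731860637", "4373733647", "4373733809", "4373733839", "4373797", "43737994", "43737996", "4394", "439558", "4399717769", "60834866045", "60834866655", "64"
Leaf count: 14

14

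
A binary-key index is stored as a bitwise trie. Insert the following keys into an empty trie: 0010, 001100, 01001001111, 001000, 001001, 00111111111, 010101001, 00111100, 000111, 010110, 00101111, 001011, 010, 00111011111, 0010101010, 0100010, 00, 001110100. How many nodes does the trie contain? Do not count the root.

For each word, the new-node count is its length minus the longest prefix already in the trie:
  "0010" → 4 new (0, 0, 1, 0)
  "001100" → prefix "001" already present; 3 new (1, 0, 0)
  "01001001111" → prefix "0" already present; 10 new (1, 0, 0, 1, 0, 0, 1, 1, 1, 1)
  "001000" → prefix "0010" already present; 2 new (0, 0)
  "001001" → prefix "00100" already present; 1 new (1)
  "00111111111" → prefix "0011" already present; 7 new (1, 1, 1, 1, 1, 1, 1)
  "010101001" → prefix "010" already present; 6 new (1, 0, 1, 0, 0, 1)
  "00111100" → prefix "001111" already present; 2 new (0, 0)
  "000111" → prefix "00" already present; 4 new (0, 1, 1, 1)
  "010110" → prefix "0101" already present; 2 new (1, 0)
  "00101111" → prefix "0010" already present; 4 new (1, 1, 1, 1)
  "001011" → prefix "001011" already present; 0 new (none)
  "010" → prefix "010" already present; 0 new (none)
  "00111011111" → prefix "00111" already present; 6 new (0, 1, 1, 1, 1, 1)
  "0010101010" → prefix "00101" already present; 5 new (0, 1, 0, 1, 0)
  "0100010" → prefix "0100" already present; 3 new (0, 1, 0)
  "00" → prefix "00" already present; 0 new (none)
  "001110100" → prefix "0011101" already present; 2 new (0, 0)
Total nodes = 4 + 3 + 10 + 2 + 1 + 7 + 6 + 2 + 4 + 2 + 4 + 0 + 0 + 6 + 5 + 3 + 0 + 2 = 61

61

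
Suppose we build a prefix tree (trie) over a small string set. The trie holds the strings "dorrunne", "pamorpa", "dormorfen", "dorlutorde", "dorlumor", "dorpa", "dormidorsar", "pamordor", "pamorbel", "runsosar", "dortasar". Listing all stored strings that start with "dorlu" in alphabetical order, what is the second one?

dorlutorde

Words with prefix "dorlu", in lexicographic order: "dorlumor", "dorlutorde"
Position 2: dorlutorde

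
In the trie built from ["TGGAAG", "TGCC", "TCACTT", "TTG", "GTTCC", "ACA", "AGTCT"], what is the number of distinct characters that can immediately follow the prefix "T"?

3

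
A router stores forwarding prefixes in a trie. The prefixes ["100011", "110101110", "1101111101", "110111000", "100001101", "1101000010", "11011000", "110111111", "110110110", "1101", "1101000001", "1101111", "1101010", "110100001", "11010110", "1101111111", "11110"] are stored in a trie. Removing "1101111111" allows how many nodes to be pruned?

After clearing the end-marker at "1101111111", prune upward until reaching a node still needed by another word.
The suffix "1" (1 node) is used only by "1101111111"; "110111111" is itself a stored word, so pruning stops there.
Nodes removed: 1

1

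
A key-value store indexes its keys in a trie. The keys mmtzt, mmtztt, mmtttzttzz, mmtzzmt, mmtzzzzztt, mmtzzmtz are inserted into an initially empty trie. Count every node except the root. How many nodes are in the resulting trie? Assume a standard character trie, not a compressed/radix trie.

For each word, the new-node count is its length minus the longest prefix already in the trie:
  "mmtzt" → 5 new (m, m, t, z, t)
  "mmtztt" → prefix "mmtzt" already present; 1 new (t)
  "mmtttzttzz" → prefix "mmt" already present; 7 new (t, t, z, t, t, z, z)
  "mmtzzmt" → prefix "mmtz" already present; 3 new (z, m, t)
  "mmtzzzzztt" → prefix "mmtzz" already present; 5 new (z, z, z, t, t)
  "mmtzzmtz" → prefix "mmtzzmt" already present; 1 new (z)
Total nodes = 5 + 1 + 7 + 3 + 5 + 1 = 22

22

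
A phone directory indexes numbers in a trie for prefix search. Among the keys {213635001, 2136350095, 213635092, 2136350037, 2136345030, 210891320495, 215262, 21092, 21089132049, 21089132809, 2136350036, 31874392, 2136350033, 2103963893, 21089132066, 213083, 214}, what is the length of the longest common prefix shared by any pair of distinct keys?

11

Look for the deepest trie node that still has at least two words in its subtree.
"21089132049" and "210891320495" agree on "21089132049" (11 characters) before diverging; nothing deeper is shared.
Longest shared-prefix length: 11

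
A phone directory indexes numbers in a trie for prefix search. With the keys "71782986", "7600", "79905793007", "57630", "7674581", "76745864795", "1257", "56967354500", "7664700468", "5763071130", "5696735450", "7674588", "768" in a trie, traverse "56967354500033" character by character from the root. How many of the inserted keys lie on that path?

Check each prefix of "56967354500033" against the stored set — each match is an end-marker on the path.
Prefixes of the query that are stored words: "5696735450", "56967354500"
Count: 2

2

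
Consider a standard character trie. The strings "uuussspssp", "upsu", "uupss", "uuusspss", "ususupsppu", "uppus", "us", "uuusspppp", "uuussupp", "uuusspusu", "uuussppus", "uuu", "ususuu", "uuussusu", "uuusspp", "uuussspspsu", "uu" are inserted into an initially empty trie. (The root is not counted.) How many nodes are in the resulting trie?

Count nodes per top-level branch (shared prefixes stored once):
  'u'-branch (uppus, upsu, us, ususupsppu, ususuu, uu, uupss, uuu, uuusspp, uuusspppp, uuussppus, uuusspss, uuusspusu, uuussspspsu, uuussspssp, uuussupp, uuussusu): 48 nodes
Sum: 48

48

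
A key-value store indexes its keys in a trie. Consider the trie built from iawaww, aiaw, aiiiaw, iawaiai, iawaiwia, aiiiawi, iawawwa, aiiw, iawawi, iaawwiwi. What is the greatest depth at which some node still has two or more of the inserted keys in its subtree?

Equivalently: take the maximum, over all pairs, of their longest common prefix length.
e.g. "aiiiaw" and "aiiiawi" share the prefix "aiiiaw" of length 6; no pair shares a longer one.
Longest shared-prefix length: 6

6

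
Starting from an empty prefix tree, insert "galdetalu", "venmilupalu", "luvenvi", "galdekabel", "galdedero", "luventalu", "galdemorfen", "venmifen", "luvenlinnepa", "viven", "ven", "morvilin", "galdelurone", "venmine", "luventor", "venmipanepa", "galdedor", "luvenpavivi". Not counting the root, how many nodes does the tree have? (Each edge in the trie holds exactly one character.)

92

For each word, the new-node count is its length minus the longest prefix already in the trie:
  "galdetalu" → 9 new (g, a, l, d, e, t, a, l, u)
  "venmilupalu" → 11 new (v, e, n, m, i, l, u, p, a, l, u)
  "luvenvi" → 7 new (l, u, v, e, n, v, i)
  "galdekabel" → prefix "galde" already present; 5 new (k, a, b, e, l)
  "galdedero" → prefix "galde" already present; 4 new (d, e, r, o)
  "luventalu" → prefix "luven" already present; 4 new (t, a, l, u)
  "galdemorfen" → prefix "galde" already present; 6 new (m, o, r, f, e, n)
  "venmifen" → prefix "venmi" already present; 3 new (f, e, n)
  "luvenlinnepa" → prefix "luven" already present; 7 new (l, i, n, n, e, p, a)
  "viven" → prefix "v" already present; 4 new (i, v, e, n)
  "ven" → prefix "ven" already present; 0 new (none)
  "morvilin" → 8 new (m, o, r, v, i, l, i, n)
  "galdelurone" → prefix "galde" already present; 6 new (l, u, r, o, n, e)
  "venmine" → prefix "venmi" already present; 2 new (n, e)
  "luventor" → prefix "luvent" already present; 2 new (o, r)
  "venmipanepa" → prefix "venmi" already present; 6 new (p, a, n, e, p, a)
  "galdedor" → prefix "galded" already present; 2 new (o, r)
  "luvenpavivi" → prefix "luven" already present; 6 new (p, a, v, i, v, i)
Total nodes = 9 + 11 + 7 + 5 + 4 + 4 + 6 + 3 + 7 + 4 + 0 + 8 + 6 + 2 + 2 + 6 + 2 + 6 = 92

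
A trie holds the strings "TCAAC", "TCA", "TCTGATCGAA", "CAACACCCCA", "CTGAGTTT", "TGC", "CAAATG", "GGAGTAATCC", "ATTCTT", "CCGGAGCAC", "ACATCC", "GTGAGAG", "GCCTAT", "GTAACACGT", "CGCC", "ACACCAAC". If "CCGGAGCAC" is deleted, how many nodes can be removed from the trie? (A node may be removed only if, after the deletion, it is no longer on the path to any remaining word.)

Walk "CCGGAGCAC" from the leaf back toward the root, removing each node that no remaining word uses.
The suffix "CGGAGCAC" (8 nodes) is used only by "CCGGAGCAC"; the node for "C" still has the child "A", so pruning stops there.
Nodes removed: 8

8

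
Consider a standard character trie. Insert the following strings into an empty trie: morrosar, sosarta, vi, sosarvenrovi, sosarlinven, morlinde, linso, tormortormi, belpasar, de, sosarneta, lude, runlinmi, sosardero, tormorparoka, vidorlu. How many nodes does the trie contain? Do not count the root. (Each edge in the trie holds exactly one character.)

91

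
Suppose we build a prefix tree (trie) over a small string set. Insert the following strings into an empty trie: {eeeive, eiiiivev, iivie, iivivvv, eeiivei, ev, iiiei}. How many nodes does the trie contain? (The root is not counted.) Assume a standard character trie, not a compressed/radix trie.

Trie structure (* marks end of a word):
(root)
├─ e
│  ├─ e
│  │  ├─ e
│  │  │  └─ i
│  │  │     └─ v
│  │  │        └─ e *
│  │  └─ i
│  │     └─ i
│  │        └─ v
│  │           └─ e
│  │              └─ i *
│  ├─ i
│  │  └─ i
│  │     └─ i
│  │        └─ i
│  │           └─ v
│  │              └─ e
│  │                 └─ v *
│  └─ v *
└─ i
   └─ i
      ├─ i
      │  └─ e
      │     └─ i *
      └─ v
         └─ i
            ├─ e *
            └─ v
               └─ v
                  └─ v *
Counting every labelled node above: 30.

30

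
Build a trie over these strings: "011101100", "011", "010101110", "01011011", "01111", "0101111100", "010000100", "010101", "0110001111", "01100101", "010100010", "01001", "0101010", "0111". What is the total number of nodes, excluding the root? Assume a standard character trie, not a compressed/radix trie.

Insert word by word; a character creates a node only if that edge doesn't already exist:
  "011101100" → 9 new (0, 1, 1, 1, 0, 1, 1, 0, 0)
  "011" → prefix "011" already present; 0 new (none)
  "010101110" → prefix "01" already present; 7 new (0, 1, 0, 1, 1, 1, 0)
  "01011011" → prefix "0101" already present; 4 new (1, 0, 1, 1)
  "01111" → prefix "0111" already present; 1 new (1)
  "0101111100" → prefix "01011" already present; 5 new (1, 1, 1, 0, 0)
  "010000100" → prefix "010" already present; 6 new (0, 0, 0, 1, 0, 0)
  "010101" → prefix "010101" already present; 0 new (none)
  "0110001111" → prefix "011" already present; 7 new (0, 0, 0, 1, 1, 1, 1)
  "01100101" → prefix "01100" already present; 3 new (1, 0, 1)
  "010100010" → prefix "01010" already present; 4 new (0, 0, 1, 0)
  "01001" → prefix "0100" already present; 1 new (1)
  "0101010" → prefix "010101" already present; 1 new (0)
  "0111" → prefix "0111" already present; 0 new (none)
Total nodes = 9 + 0 + 7 + 4 + 1 + 5 + 6 + 0 + 7 + 3 + 4 + 1 + 1 + 0 = 48

48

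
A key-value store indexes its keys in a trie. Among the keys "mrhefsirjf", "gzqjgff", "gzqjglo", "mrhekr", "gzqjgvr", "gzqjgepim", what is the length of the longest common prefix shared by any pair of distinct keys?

5

Equivalently: take the maximum, over all pairs, of their longest common prefix length.
e.g. "gzqjgepim" and "gzqjgff" share the prefix "gzqjg" of length 5; no pair shares a longer one.
Longest shared-prefix length: 5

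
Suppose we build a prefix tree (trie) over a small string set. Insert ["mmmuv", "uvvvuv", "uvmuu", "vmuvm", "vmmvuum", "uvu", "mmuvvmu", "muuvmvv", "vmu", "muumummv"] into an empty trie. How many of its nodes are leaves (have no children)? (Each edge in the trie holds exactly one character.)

9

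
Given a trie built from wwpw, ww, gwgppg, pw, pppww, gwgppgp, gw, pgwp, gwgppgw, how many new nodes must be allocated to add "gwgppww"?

2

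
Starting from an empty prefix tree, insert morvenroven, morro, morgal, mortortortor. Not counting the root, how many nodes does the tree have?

25

For each word, the new-node count is its length minus the longest prefix already in the trie:
  "morvenroven" → 11 new (m, o, r, v, e, n, r, o, v, e, n)
  "morro" → prefix "mor" already present; 2 new (r, o)
  "morgal" → prefix "mor" already present; 3 new (g, a, l)
  "mortortortor" → prefix "mor" already present; 9 new (t, o, r, t, o, r, t, o, r)
Total nodes = 11 + 2 + 3 + 9 = 25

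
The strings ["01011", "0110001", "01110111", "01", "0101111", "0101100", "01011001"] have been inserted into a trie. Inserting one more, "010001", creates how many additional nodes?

3

"010" is already a path in the trie; the remaining "001" must be added.
Each of the 3 remaining characters creates one node.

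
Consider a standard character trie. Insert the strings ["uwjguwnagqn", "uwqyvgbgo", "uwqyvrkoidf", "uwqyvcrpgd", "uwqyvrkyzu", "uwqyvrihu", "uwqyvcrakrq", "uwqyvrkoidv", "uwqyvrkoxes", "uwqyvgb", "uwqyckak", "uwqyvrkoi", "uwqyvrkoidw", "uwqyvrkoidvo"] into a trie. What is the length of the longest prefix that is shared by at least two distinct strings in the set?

The deepest shared node is where two words last agree before diverging.
"uwqyvrkoidv" and "uwqyvrkoidvo" agree on "uwqyvrkoidv" (11 characters) before diverging; nothing deeper is shared.
Longest shared-prefix length: 11

11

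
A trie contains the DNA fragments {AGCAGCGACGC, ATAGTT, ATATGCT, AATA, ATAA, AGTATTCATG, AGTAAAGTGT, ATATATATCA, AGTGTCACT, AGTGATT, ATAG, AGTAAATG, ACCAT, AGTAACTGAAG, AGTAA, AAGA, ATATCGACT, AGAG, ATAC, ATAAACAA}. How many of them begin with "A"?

20

Traverse to the node for "A", then collect every word in that subtree.
Words under "A": AAGA, AATA, ACCAT, AGAG, AGCAGCGACGC, AGTAA, AGTAAAGTGT, AGTAAATG, AGTAACTGAAG, AGTATTCATG, AGTGATT, AGTGTCACT, ATAA, ATAAACAA, ATAC, ATAG, ATAGTT, ATATATATCA, ATATCGACT, ATATGCT
Count: 20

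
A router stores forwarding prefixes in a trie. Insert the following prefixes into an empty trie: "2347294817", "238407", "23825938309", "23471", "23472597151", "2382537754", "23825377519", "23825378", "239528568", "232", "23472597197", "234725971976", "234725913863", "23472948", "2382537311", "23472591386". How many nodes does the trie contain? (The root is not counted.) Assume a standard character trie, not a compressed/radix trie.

Trace insertions, counting only characters that open a new branch:
  "2347294817" → 10 new (2, 3, 4, 7, 2, 9, 4, 8, 1, 7)
  "238407" → prefix "23" already present; 4 new (8, 4, 0, 7)
  "23825938309" → prefix "238" already present; 8 new (2, 5, 9, 3, 8, 3, 0, 9)
  "23471" → prefix "2347" already present; 1 new (1)
  "23472597151" → prefix "23472" already present; 6 new (5, 9, 7, 1, 5, 1)
  "2382537754" → prefix "23825" already present; 5 new (3, 7, 7, 5, 4)
  "23825377519" → prefix "238253775" already present; 2 new (1, 9)
  "23825378" → prefix "2382537" already present; 1 new (8)
  "239528568" → prefix "23" already present; 7 new (9, 5, 2, 8, 5, 6, 8)
  "232" → prefix "23" already present; 1 new (2)
  "23472597197" → prefix "234725971" already present; 2 new (9, 7)
  "234725971976" → prefix "23472597197" already present; 1 new (6)
  "234725913863" → prefix "2347259" already present; 5 new (1, 3, 8, 6, 3)
  "23472948" → prefix "23472948" already present; 0 new (none)
  "2382537311" → prefix "2382537" already present; 3 new (3, 1, 1)
  "23472591386" → prefix "23472591386" already present; 0 new (none)
Total nodes = 10 + 4 + 8 + 1 + 6 + 5 + 2 + 1 + 7 + 1 + 2 + 1 + 5 + 0 + 3 + 0 = 56

56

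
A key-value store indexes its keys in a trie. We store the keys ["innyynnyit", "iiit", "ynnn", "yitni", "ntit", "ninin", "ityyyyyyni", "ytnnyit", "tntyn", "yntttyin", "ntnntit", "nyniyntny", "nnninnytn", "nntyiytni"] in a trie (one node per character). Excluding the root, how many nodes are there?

83

Trace insertions, counting only characters that open a new branch:
  "innyynnyit" → 10 new (i, n, n, y, y, n, n, y, i, t)
  "iiit" → prefix "i" already present; 3 new (i, i, t)
  "ynnn" → 4 new (y, n, n, n)
  "yitni" → prefix "y" already present; 4 new (i, t, n, i)
  "ntit" → 4 new (n, t, i, t)
  "ninin" → prefix "n" already present; 4 new (i, n, i, n)
  "ityyyyyyni" → prefix "i" already present; 9 new (t, y, y, y, y, y, y, n, i)
  "ytnnyit" → prefix "y" already present; 6 new (t, n, n, y, i, t)
  "tntyn" → 5 new (t, n, t, y, n)
  "yntttyin" → prefix "yn" already present; 6 new (t, t, t, y, i, n)
  "ntnntit" → prefix "nt" already present; 5 new (n, n, t, i, t)
  "nyniyntny" → prefix "n" already present; 8 new (y, n, i, y, n, t, n, y)
  "nnninnytn" → prefix "n" already present; 8 new (n, n, i, n, n, y, t, n)
  "nntyiytni" → prefix "nn" already present; 7 new (t, y, i, y, t, n, i)
Total nodes = 10 + 3 + 4 + 4 + 4 + 4 + 9 + 6 + 5 + 6 + 5 + 8 + 8 + 7 = 83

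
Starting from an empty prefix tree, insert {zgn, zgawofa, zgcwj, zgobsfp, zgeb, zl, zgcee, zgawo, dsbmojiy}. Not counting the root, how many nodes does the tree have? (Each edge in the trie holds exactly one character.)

29

Trie structure (* marks end of a word):
(root)
├─ d
│  └─ s
│     └─ b
│        └─ m
│           └─ o
│              └─ j
│                 └─ i
│                    └─ y *
└─ z
   ├─ g
   │  ├─ a
   │  │  └─ w
   │  │     └─ o *
   │  │        └─ f
   │  │           └─ a *
   │  ├─ c
   │  │  ├─ e
   │  │  │  └─ e *
   │  │  └─ w
   │  │     └─ j *
   │  ├─ e
   │  │  └─ b *
   │  ├─ n *
   │  └─ o
   │     └─ b
   │        └─ s
   │           └─ f
   │              └─ p *
   └─ l *
Counting every labelled node above: 29.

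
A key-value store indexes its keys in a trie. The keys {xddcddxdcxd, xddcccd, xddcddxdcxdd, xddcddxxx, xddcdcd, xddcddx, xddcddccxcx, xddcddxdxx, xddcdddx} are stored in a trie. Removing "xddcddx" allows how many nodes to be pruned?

0

After clearing the end-marker at "xddcddx", prune upward until reaching a node still needed by another word.
Every node on "xddcddx" is still needed (e.g. by "xddcddxdcxd"), so nothing is freed.
Nodes removed: 0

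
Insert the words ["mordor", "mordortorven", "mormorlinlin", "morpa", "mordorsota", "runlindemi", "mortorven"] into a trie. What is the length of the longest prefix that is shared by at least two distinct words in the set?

Look for the deepest trie node that still has at least two words in its subtree.
e.g. "mordor" and "mordorsota" share the prefix "mordor" of length 6; no pair shares a longer one.
Longest shared-prefix length: 6

6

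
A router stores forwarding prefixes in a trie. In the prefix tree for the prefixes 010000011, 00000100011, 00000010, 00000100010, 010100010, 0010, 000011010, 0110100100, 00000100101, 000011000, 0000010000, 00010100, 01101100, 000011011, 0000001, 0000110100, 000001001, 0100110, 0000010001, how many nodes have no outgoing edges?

15

A leaf is a node with no children — equivalently, the end of a word that is not a proper prefix of any other stored word.
Those words: "00000010", "0000010000", "00000100010", "00000100011", "00000100101", "000011000", "0000110100", "000011011", "00010100", "0010", "010000011", "0100110", "010100010", "0110100100", "01101100"
Leaf count: 15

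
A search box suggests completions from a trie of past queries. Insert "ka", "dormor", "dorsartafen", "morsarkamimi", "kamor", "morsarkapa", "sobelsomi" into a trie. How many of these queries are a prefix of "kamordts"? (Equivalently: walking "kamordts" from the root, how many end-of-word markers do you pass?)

2

Check each prefix of "kamordts" against the stored set — each match is an end-marker on the path.
Prefixes of the query that are stored words: "ka", "kamor"
Count: 2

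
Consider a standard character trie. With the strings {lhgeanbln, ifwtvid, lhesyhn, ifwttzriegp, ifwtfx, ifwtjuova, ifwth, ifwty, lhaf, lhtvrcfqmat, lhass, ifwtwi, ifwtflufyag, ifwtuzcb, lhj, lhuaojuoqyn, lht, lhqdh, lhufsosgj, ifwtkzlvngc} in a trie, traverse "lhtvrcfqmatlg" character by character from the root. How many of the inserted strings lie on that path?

2

Traverse "lhtvrcfqmatlg" character by character; count nodes along the way that are marked as word ends.
Prefixes of the query that are stored words: "lht", "lhtvrcfqmat"
Count: 2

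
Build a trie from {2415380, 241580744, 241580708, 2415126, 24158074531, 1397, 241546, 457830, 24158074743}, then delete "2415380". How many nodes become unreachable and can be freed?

Walk "2415380" from the leaf back toward the root, removing each node that no remaining word uses.
The suffix "380" (3 nodes) is used only by "2415380"; the node for "2415" still has the child "8", so pruning stops there.
Nodes removed: 3

3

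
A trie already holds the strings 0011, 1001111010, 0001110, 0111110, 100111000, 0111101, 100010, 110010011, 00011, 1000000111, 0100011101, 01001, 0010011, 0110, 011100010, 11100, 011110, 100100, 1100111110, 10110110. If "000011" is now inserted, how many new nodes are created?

3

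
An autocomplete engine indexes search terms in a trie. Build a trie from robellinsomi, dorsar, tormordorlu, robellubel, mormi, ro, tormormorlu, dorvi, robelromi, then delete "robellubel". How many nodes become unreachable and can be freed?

Walk "robellubel" from the leaf back toward the root, removing each node that no remaining word uses.
The suffix "ubel" (4 nodes) is used only by "robellubel"; the node for "robell" still has the child "i", so pruning stops there.
Nodes removed: 4

4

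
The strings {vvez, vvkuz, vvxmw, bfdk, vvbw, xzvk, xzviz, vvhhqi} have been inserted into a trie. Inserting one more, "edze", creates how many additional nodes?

No existing word starts with "e", so every character of "edze" needs a new node.
4 − 0 = 4 new nodes.

4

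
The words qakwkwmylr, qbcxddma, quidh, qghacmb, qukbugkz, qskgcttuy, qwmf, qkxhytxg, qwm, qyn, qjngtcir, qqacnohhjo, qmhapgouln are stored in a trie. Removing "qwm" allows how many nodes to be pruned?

0

After clearing the end-marker at "qwm", prune upward until reaching a node still needed by another word.
Every node on "qwm" is still needed (e.g. by "qwmf"), so nothing is freed.
Nodes removed: 0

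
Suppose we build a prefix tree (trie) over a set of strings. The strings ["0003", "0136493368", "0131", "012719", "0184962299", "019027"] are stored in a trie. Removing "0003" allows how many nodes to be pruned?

3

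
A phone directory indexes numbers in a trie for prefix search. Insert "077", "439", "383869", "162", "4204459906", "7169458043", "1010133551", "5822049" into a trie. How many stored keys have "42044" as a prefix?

1

Filter for entries beginning with "42044":
Words under "42044": 4204459906
Count: 1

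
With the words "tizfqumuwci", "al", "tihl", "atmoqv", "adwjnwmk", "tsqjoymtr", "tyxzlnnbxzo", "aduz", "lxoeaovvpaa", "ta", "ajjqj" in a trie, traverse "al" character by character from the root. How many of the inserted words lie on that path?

Walk "al" from the root; an end-of-word marker is hit whenever a stored word is a prefix of "al".
Prefixes of the query that are stored words: "al"
Count: 1

1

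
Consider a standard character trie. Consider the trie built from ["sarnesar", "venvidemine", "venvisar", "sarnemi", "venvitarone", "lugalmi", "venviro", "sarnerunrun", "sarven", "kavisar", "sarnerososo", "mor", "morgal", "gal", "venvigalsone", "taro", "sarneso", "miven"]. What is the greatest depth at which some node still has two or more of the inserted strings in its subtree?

Equivalently: take the maximum, over all pairs, of their longest common prefix length.
"sarnerososo" and "sarnerunrun" agree on "sarner" (6 characters) before diverging; nothing deeper is shared.
Longest shared-prefix length: 6

6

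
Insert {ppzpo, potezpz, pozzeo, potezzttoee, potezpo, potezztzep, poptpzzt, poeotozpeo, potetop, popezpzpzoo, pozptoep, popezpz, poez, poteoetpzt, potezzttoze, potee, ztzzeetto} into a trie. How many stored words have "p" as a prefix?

Filter for entries beginning with "p":
Words under "p": poeotozpeo, poez, popezpz, popezpzpzoo, poptpzzt, potee, poteoetpzt, potetop, potezpo, potezpz, potezzttoee, potezzttoze, potezztzep, pozptoep, pozzeo, ppzpo
Count: 16

16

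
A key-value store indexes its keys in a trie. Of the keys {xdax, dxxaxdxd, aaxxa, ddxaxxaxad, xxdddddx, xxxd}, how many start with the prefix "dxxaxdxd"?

1

Traverse to the node for "dxxaxdxd", then collect every word in that subtree.
Matches: "dxxaxdxd"
Count: 1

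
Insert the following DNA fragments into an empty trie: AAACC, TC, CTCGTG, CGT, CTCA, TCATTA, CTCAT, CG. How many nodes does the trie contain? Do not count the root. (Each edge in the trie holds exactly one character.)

21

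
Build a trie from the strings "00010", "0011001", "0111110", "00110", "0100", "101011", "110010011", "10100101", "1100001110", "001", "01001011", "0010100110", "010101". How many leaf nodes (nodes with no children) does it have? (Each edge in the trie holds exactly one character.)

10

Leaves are exactly the stored words that no other stored word extends.
Those words: "00010", "0010100110", "0011001", "01001011", "010101", "0111110", "10100101", "101011", "1100001110", "110010011"
Leaf count: 10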